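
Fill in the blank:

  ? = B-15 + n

Conserve mass number: A = 15 + 1, so A = 16.
Conserve atomic number: Z = 5 + 0, so Z = 5.
Z = 5 is boron, so the species is B-16.

B-16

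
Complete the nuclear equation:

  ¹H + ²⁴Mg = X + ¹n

Conserve mass number: 1 + 24 = A + 1, so A = 24.
Conserve atomic number: 1 + 12 = Z + 0, so Z = 13.
Z = 13 is aluminium, so the species is ²⁴Al.

Al-24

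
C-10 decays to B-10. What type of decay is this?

beta-plus decay or electron capture

ΔA = 10 − 10 = 0; ΔZ = 5 − 6 = -1.
A is unchanged and Z drops by 1 — a proton has become a neutron (β⁺ emission or electron capture).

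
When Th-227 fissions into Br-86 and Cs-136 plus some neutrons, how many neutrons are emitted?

5

Conserve mass number: 227 = 86 + 136 + k, so k = 227 − 222 = 5.
Check atomic number: 90 = 35 + 55 + 0 = 90. ✓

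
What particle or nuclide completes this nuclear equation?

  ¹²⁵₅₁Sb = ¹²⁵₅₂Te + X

Conserve mass number: 125 = 125 + A, so A = 0.
Conserve atomic number: 51 = 52 + Z, so Z = -1.
A = 0 and Z = -1 is ⁰₋₁e — a beta-minus particle.

beta-minus particle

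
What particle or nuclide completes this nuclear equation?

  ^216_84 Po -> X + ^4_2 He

Pb-212

Conserve mass number: 216 = A + 4, so A = 212.
Conserve atomic number: 84 = Z + 2, so Z = 82.
Z = 82 is lead, so the species is ^212_82 Pb.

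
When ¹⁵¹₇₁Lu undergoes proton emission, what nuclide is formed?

Proton emission: mass number changes by -1, atomic number by -1.
A: 151 − 1 = 150; Z: 71 − 1 = 70.
Z = 70 is ytterbium, so the daughter is ¹⁵⁰₇₀Yb.

Yb-150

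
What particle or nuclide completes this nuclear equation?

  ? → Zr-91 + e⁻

Conserve mass number: A = 91 + 0, so A = 91.
Conserve atomic number: Z = 40 − 1, so Z = 39.
Z = 39 is yttrium, so the species is Y-91.

Y-91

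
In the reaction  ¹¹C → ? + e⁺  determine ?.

Conserve mass number: 11 = A + 0, so A = 11.
Conserve atomic number: 6 = Z + 1, so Z = 5.
Z = 5 is boron, so the species is ¹¹B.

B-11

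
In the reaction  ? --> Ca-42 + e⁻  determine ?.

Conserve mass number: A = 42 + 0, so A = 42.
Conserve atomic number: Z = 20 − 1, so Z = 19.
Z = 19 is potassium, so the species is K-42.

K-42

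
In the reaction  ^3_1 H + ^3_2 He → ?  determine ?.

Li-6

Conserve mass number: 3 + 3 = A, so A = 6.
Conserve atomic number: 1 + 2 = Z, so Z = 3.
Z = 3 is lithium, so the species is ^6_3 Li.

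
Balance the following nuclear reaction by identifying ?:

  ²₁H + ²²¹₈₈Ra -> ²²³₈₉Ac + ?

gamma ray

Conserve mass number: 2 + 221 = 223 + A, so A = 0.
Conserve atomic number: 1 + 88 = 89 + Z, so Z = 0.
A = 0 and Z = 0 is ⁰₀γ — a gamma ray.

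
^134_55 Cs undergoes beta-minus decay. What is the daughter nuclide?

Ba-134

Beta-minus decay: mass number changes by +0, atomic number by +1.
A: 134 = 134; Z: 55 + 1 = 56.
Z = 56 is barium, so the daughter is ^134_56 Ba.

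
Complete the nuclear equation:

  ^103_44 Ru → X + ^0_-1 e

Rh-103

Conserve mass number: 103 = A + 0, so A = 103.
Conserve atomic number: 44 = Z − 1, so Z = 45.
Z = 45 is rhodium, so the species is ^103_45 Rh.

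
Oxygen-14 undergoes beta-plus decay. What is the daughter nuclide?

N-14

Beta-plus decay: mass number changes by +0, atomic number by -1.
A: 14 = 14; Z: 8 − 1 = 7.
Z = 7 is nitrogen, so the daughter is nitrogen-14.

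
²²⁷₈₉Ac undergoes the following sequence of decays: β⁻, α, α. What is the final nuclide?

Start: (A, Z) = (227, 89).
After β⁻: (227, 90).
After α: (223, 88).
After α: (219, 86).
Z = 86 is radon.

Rn-219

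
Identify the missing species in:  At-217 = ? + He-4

Bi-213

Conserve mass number: 217 = A + 4, so A = 213.
Conserve atomic number: 85 = Z + 2, so Z = 83.
Z = 83 is bismuth, so the species is Bi-213.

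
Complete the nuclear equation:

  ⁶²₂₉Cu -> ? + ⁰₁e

Conserve mass number: 62 = A + 0, so A = 62.
Conserve atomic number: 29 = Z + 1, so Z = 28.
Z = 28 is nickel, so the species is ⁶²₂₈Ni.

Ni-62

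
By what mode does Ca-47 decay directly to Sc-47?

ΔA = 47 − 47 = 0; ΔZ = 21 − 20 = +1.
A is unchanged and Z rises by 1 — a neutron has become a proton (β⁻ decay).

beta-minus decay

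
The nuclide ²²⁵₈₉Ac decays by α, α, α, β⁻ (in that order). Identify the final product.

Start: (A, Z) = (225, 89).
After α: (221, 87).
After α: (217, 85).
After α: (213, 83).
After β⁻: (213, 84).
Z = 84 is polonium.

Po-213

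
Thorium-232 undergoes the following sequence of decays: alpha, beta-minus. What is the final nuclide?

Start: (A, Z) = (232, 90).
After α: (228, 88).
After β⁻: (228, 89).
Z = 89 is actinium.

Ac-228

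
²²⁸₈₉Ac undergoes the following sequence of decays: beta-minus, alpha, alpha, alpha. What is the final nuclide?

Po-216

Start: (A, Z) = (228, 89).
After β⁻: (228, 90).
After α: (224, 88).
After α: (220, 86).
After α: (216, 84).
Z = 84 is polonium.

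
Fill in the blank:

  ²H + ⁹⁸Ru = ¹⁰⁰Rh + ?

gamma ray

Conserve mass number: 2 + 98 = 100 + A, so A = 0.
Conserve atomic number: 1 + 44 = 45 + Z, so Z = 0.
A = 0 and Z = 0 is γ — a gamma ray.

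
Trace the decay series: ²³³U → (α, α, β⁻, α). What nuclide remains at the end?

Fr-221

Start: (A, Z) = (233, 92).
After α: (229, 90).
After α: (225, 88).
After β⁻: (225, 89).
After α: (221, 87).
Z = 87 is francium.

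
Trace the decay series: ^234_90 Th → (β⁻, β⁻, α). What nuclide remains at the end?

Th-230

Start: (A, Z) = (234, 90).
After β⁻: (234, 91).
After β⁻: (234, 92).
After α: (230, 90).
Z = 90 is thorium.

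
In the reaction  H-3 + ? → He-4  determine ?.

Conserve mass number: 3 + A = 4, so A = 1.
Conserve atomic number: 1 + Z = 2, so Z = 1.
A = 1 and Z = 1 is H-1 — a proton.

proton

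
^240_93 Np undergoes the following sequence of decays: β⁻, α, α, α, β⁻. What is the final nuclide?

Ac-228

Start: (A, Z) = (240, 93).
After β⁻: (240, 94).
After α: (236, 92).
After α: (232, 90).
After α: (228, 88).
After β⁻: (228, 89).
Z = 89 is actinium.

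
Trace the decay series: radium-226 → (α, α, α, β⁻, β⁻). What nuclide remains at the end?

Po-214

Start: (A, Z) = (226, 88).
After α: (222, 86).
After α: (218, 84).
After α: (214, 82).
After β⁻: (214, 83).
After β⁻: (214, 84).
Z = 84 is polonium.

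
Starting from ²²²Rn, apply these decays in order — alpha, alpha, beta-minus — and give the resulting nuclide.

Bi-214

Start: (A, Z) = (222, 86).
After α: (218, 84).
After α: (214, 82).
After β⁻: (214, 83).
Z = 83 is bismuth.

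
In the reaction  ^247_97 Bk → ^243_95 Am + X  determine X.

alpha particle

Conserve mass number: 247 = 243 + A, so A = 4.
Conserve atomic number: 97 = 95 + Z, so Z = 2.
A = 4 and Z = 2 is ^4_2 He — an alpha particle.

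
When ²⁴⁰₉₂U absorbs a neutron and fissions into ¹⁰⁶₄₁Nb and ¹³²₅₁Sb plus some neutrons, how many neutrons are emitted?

Conserve mass number: 241 = 106 + 132 + k, so k = 241 − 238 = 3.
Check atomic number: 92 = 41 + 51 + 0 = 92. ✓

3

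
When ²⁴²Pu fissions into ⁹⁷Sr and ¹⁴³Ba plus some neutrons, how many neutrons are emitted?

Conserve mass number: 242 = 97 + 143 + k, so k = 242 − 240 = 2.
Check atomic number: 94 = 38 + 56 + 0 = 94. ✓

2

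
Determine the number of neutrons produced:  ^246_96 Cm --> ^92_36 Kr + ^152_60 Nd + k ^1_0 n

2

Conserve mass number: 246 = 92 + 152 + k, so k = 246 − 244 = 2.
Check atomic number: 96 = 36 + 60 + 0 = 96. ✓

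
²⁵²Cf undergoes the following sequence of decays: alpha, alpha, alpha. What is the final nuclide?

U-240

Start: (A, Z) = (252, 98).
After α: (248, 96).
After α: (244, 94).
After α: (240, 92).
Z = 92 is uranium.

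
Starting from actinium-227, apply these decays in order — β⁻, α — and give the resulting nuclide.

Ra-223

Start: (A, Z) = (227, 89).
After β⁻: (227, 90).
After α: (223, 88).
Z = 88 is radium.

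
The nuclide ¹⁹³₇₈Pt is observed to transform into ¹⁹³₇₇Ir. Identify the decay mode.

ΔA = 193 − 193 = 0; ΔZ = 77 − 78 = -1.
A is unchanged and Z drops by 1 — a proton has become a neutron (β⁺ emission or electron capture).

beta-plus decay or electron capture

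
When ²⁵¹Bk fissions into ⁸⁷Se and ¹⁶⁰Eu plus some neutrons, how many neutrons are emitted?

4

Conserve mass number: 251 = 87 + 160 + k, so k = 251 − 247 = 4.
Check atomic number: 97 = 34 + 63 + 0 = 97. ✓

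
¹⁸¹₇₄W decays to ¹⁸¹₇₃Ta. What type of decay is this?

ΔA = 181 − 181 = 0; ΔZ = 73 − 74 = -1.
A is unchanged and Z drops by 1 — a proton has become a neutron (β⁺ emission or electron capture).

beta-plus decay or electron capture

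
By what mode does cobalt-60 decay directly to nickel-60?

beta-minus decay

ΔA = 60 − 60 = 0; ΔZ = 28 − 27 = +1.
A is unchanged and Z rises by 1 — a neutron has become a proton (β⁻ decay).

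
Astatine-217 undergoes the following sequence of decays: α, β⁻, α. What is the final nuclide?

Pb-209

Start: (A, Z) = (217, 85).
After α: (213, 83).
After β⁻: (213, 84).
After α: (209, 82).
Z = 82 is lead.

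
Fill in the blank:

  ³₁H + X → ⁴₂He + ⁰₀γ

proton

Conserve mass number: 3 + A = 4 + 0, so A = 1.
Conserve atomic number: 1 + Z = 2 + 0, so Z = 1.
A = 1 and Z = 1 is ¹₁H — a proton.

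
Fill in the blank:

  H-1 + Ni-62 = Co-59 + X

alpha particle

Conserve mass number: 1 + 62 = 59 + A, so A = 4.
Conserve atomic number: 1 + 28 = 27 + Z, so Z = 2.
A = 4 and Z = 2 is He-4 — an alpha particle.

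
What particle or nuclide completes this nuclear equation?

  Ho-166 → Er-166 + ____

Conserve mass number: 166 = 166 + A, so A = 0.
Conserve atomic number: 67 = 68 + Z, so Z = -1.
A = 0 and Z = -1 is e⁻ — a beta-minus particle.

beta-minus particle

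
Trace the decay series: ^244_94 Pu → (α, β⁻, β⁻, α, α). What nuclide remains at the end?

Start: (A, Z) = (244, 94).
After α: (240, 92).
After β⁻: (240, 93).
After β⁻: (240, 94).
After α: (236, 92).
After α: (232, 90).
Z = 90 is thorium.

Th-232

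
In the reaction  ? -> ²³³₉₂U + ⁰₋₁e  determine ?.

Pa-233

Conserve mass number: A = 233 + 0, so A = 233.
Conserve atomic number: Z = 92 − 1, so Z = 91.
Z = 91 is protactinium, so the species is ²³³₉₁Pa.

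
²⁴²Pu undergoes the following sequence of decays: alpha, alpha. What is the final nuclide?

Th-234

Start: (A, Z) = (242, 94).
After α: (238, 92).
After α: (234, 90).
Z = 90 is thorium.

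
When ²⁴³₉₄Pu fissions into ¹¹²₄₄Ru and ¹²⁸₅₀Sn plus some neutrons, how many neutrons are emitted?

Conserve mass number: 243 = 112 + 128 + k, so k = 243 − 240 = 3.
Check atomic number: 94 = 44 + 50 + 0 = 94. ✓

3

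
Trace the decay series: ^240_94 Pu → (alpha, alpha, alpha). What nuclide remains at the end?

Start: (A, Z) = (240, 94).
After α: (236, 92).
After α: (232, 90).
After α: (228, 88).
Z = 88 is radium.

Ra-228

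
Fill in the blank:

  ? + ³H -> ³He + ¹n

proton

Conserve mass number: A + 3 = 3 + 1, so A = 1.
Conserve atomic number: Z + 1 = 2 + 0, so Z = 1.
A = 1 and Z = 1 is ¹H — a proton.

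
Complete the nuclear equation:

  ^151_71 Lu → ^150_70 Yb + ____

proton

Conserve mass number: 151 = 150 + A, so A = 1.
Conserve atomic number: 71 = 70 + Z, so Z = 1.
A = 1 and Z = 1 is ^1_1 H — a proton.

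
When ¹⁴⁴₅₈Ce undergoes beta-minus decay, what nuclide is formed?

Pr-144

Beta-minus decay: mass number changes by +0, atomic number by +1.
A: 144 = 144; Z: 58 + 1 = 59.
Z = 59 is praseodymium, so the daughter is ¹⁴⁴₅₉Pr.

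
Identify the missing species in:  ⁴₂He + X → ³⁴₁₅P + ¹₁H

Conserve mass number: 4 + A = 34 + 1, so A = 31.
Conserve atomic number: 2 + Z = 15 + 1, so Z = 14.
Z = 14 is silicon, so the species is ³¹₁₄Si.

Si-31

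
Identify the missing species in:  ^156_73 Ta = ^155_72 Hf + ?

proton

Conserve mass number: 156 = 155 + A, so A = 1.
Conserve atomic number: 73 = 72 + Z, so Z = 1.
A = 1 and Z = 1 is ^1_1 H — a proton.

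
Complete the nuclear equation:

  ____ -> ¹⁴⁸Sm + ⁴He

Gd-152

Conserve mass number: A = 148 + 4, so A = 152.
Conserve atomic number: Z = 62 + 2, so Z = 64.
Z = 64 is gadolinium, so the species is ¹⁵²Gd.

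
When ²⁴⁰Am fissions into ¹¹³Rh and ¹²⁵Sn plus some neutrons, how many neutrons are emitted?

Conserve mass number: 240 = 113 + 125 + k, so k = 240 − 238 = 2.
Check atomic number: 95 = 45 + 50 + 0 = 95. ✓

2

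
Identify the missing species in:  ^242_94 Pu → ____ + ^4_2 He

U-238

Conserve mass number: 242 = A + 4, so A = 238.
Conserve atomic number: 94 = Z + 2, so Z = 92.
Z = 92 is uranium, so the species is ^238_92 U.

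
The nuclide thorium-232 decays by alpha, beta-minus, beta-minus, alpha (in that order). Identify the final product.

Ra-224

Start: (A, Z) = (232, 90).
After α: (228, 88).
After β⁻: (228, 89).
After β⁻: (228, 90).
After α: (224, 88).
Z = 88 is radium.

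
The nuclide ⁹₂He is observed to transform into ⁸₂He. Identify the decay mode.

ΔA = 8 − 9 = -1; ΔZ = 2 − 2 = +0.
A drops by 1 with Z unchanged — a neutron was emitted.

neutron emission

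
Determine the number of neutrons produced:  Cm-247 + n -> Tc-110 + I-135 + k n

Conserve mass number: 248 = 110 + 135 + k, so k = 248 − 245 = 3.
Check atomic number: 96 = 43 + 53 + 0 = 96. ✓

3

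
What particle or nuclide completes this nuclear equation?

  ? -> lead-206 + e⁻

Conserve mass number: A = 206 + 0, so A = 206.
Conserve atomic number: Z = 82 − 1, so Z = 81.
Z = 81 is thallium, so the species is thallium-206.

Tl-206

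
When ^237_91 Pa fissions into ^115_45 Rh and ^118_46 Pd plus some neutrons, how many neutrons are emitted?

4

Conserve mass number: 237 = 115 + 118 + k, so k = 237 − 233 = 4.
Check atomic number: 91 = 45 + 46 + 0 = 91. ✓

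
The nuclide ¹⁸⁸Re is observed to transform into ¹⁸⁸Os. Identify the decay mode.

beta-minus decay

ΔA = 188 − 188 = 0; ΔZ = 76 − 75 = +1.
A is unchanged and Z rises by 1 — a neutron has become a proton (β⁻ decay).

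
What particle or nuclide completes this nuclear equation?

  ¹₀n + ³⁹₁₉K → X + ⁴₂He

Cl-36

Conserve mass number: 1 + 39 = A + 4, so A = 36.
Conserve atomic number: 0 + 19 = Z + 2, so Z = 17.
Z = 17 is chlorine, so the species is ³⁶₁₇Cl.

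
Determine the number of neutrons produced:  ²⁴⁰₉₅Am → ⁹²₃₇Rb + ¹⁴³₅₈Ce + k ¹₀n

5

Conserve mass number: 240 = 92 + 143 + k, so k = 240 − 235 = 5.
Check atomic number: 95 = 37 + 58 + 0 = 95. ✓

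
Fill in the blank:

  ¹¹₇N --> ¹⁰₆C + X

proton

Conserve mass number: 11 = 10 + A, so A = 1.
Conserve atomic number: 7 = 6 + Z, so Z = 1.
A = 1 and Z = 1 is ¹₁H — a proton.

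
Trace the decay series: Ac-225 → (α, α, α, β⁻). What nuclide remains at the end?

Start: (A, Z) = (225, 89).
After α: (221, 87).
After α: (217, 85).
After α: (213, 83).
After β⁻: (213, 84).
Z = 84 is polonium.

Po-213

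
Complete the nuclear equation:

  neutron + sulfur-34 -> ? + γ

Conserve mass number: 1 + 34 = A + 0, so A = 35.
Conserve atomic number: 0 + 16 = Z + 0, so Z = 16.
Z = 16 is sulfur, so the species is sulfur-35.

S-35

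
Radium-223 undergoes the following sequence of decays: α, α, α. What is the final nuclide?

Pb-211

Start: (A, Z) = (223, 88).
After α: (219, 86).
After α: (215, 84).
After α: (211, 82).
Z = 82 is lead.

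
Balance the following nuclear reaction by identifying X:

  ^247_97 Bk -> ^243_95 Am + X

Conserve mass number: 247 = 243 + A, so A = 4.
Conserve atomic number: 97 = 95 + Z, so Z = 2.
A = 4 and Z = 2 is ^4_2 He — an alpha particle.

alpha particle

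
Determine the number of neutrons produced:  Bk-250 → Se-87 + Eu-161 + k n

Conserve mass number: 250 = 87 + 161 + k, so k = 250 − 248 = 2.
Check atomic number: 97 = 34 + 63 + 0 = 97. ✓

2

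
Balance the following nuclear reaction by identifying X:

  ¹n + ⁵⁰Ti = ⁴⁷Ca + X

Conserve mass number: 1 + 50 = 47 + A, so A = 4.
Conserve atomic number: 0 + 22 = 20 + Z, so Z = 2.
A = 4 and Z = 2 is ⁴He — an alpha particle.

alpha particle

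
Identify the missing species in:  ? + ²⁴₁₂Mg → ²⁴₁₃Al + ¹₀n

Conserve mass number: A + 24 = 24 + 1, so A = 1.
Conserve atomic number: Z + 12 = 13 + 0, so Z = 1.
A = 1 and Z = 1 is ¹₁H — a proton.

proton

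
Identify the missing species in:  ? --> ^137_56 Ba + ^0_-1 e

Cs-137

Conserve mass number: A = 137 + 0, so A = 137.
Conserve atomic number: Z = 56 − 1, so Z = 55.
Z = 55 is caesium, so the species is ^137_55 Cs.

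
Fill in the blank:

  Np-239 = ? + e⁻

Pu-239

Conserve mass number: 239 = A + 0, so A = 239.
Conserve atomic number: 93 = Z − 1, so Z = 94.
Z = 94 is plutonium, so the species is Pu-239.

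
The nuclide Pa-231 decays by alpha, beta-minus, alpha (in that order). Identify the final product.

Start: (A, Z) = (231, 91).
After α: (227, 89).
After β⁻: (227, 90).
After α: (223, 88).
Z = 88 is radium.

Ra-223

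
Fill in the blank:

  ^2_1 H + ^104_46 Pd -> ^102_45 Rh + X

alpha particle

Conserve mass number: 2 + 104 = 102 + A, so A = 4.
Conserve atomic number: 1 + 46 = 45 + Z, so Z = 2.
A = 4 and Z = 2 is ^4_2 He — an alpha particle.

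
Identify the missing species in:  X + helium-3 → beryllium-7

Conserve mass number: A + 3 = 7, so A = 4.
Conserve atomic number: Z + 2 = 4, so Z = 2.
A = 4 and Z = 2 is helium-4 — an alpha particle.

alpha particle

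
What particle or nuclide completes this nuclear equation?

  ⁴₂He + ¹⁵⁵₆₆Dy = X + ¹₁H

Conserve mass number: 4 + 155 = A + 1, so A = 158.
Conserve atomic number: 2 + 66 = Z + 1, so Z = 67.
Z = 67 is holmium, so the species is ¹⁵⁸₆₇Ho.

Ho-158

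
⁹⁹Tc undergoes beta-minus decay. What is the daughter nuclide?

Ru-99

Beta-minus decay: mass number changes by +0, atomic number by +1.
A: 99 = 99; Z: 43 + 1 = 44.
Z = 44 is ruthenium, so the daughter is ⁹⁹Ru.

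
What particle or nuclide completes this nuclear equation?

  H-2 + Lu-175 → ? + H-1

Conserve mass number: 2 + 175 = A + 1, so A = 176.
Conserve atomic number: 1 + 71 = Z + 1, so Z = 71.
Z = 71 is lutetium, so the species is Lu-176.

Lu-176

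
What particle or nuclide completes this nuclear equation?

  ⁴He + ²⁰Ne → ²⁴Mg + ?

gamma ray

Conserve mass number: 4 + 20 = 24 + A, so A = 0.
Conserve atomic number: 2 + 10 = 12 + Z, so Z = 0.
A = 0 and Z = 0 is γ — a gamma ray.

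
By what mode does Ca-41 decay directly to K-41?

ΔA = 41 − 41 = 0; ΔZ = 19 − 20 = -1.
A is unchanged and Z drops by 1 — a proton has become a neutron (β⁺ emission or electron capture).

beta-plus decay or electron capture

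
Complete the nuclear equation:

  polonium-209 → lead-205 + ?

Conserve mass number: 209 = 205 + A, so A = 4.
Conserve atomic number: 84 = 82 + Z, so Z = 2.
A = 4 and Z = 2 is helium-4 — an alpha particle.

alpha particle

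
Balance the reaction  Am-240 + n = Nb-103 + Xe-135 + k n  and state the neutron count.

Conserve mass number: 241 = 103 + 135 + k, so k = 241 − 238 = 3.
Check atomic number: 95 = 41 + 54 + 0 = 95. ✓

3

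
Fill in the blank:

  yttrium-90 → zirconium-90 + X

Conserve mass number: 90 = 90 + A, so A = 0.
Conserve atomic number: 39 = 40 + Z, so Z = -1.
A = 0 and Z = -1 is e⁻ — a beta-minus particle.

beta-minus particle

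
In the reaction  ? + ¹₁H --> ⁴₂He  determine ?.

triton

Conserve mass number: A + 1 = 4, so A = 3.
Conserve atomic number: Z + 1 = 2, so Z = 1.
A = 3 and Z = 1 is ³₁H — a triton.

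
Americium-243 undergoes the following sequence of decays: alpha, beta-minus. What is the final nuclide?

Pu-239

Start: (A, Z) = (243, 95).
After α: (239, 93).
After β⁻: (239, 94).
Z = 94 is plutonium.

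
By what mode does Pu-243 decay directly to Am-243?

beta-minus decay

ΔA = 243 − 243 = 0; ΔZ = 95 − 94 = +1.
A is unchanged and Z rises by 1 — a neutron has become a proton (β⁻ decay).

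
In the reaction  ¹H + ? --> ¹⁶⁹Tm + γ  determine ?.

Conserve mass number: 1 + A = 169 + 0, so A = 168.
Conserve atomic number: 1 + Z = 69 + 0, so Z = 68.
Z = 68 is erbium, so the species is ¹⁶⁸Er.

Er-168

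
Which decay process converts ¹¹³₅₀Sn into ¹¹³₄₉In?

beta-plus decay or electron capture

ΔA = 113 − 113 = 0; ΔZ = 49 − 50 = -1.
A is unchanged and Z drops by 1 — a proton has become a neutron (β⁺ emission or electron capture).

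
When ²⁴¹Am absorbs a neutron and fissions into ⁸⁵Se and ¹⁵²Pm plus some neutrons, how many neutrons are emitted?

5

Conserve mass number: 242 = 85 + 152 + k, so k = 242 − 237 = 5.
Check atomic number: 95 = 34 + 61 + 0 = 95. ✓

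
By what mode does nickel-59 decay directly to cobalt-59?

ΔA = 59 − 59 = 0; ΔZ = 27 − 28 = -1.
A is unchanged and Z drops by 1 — a proton has become a neutron (β⁺ emission or electron capture).

beta-plus decay or electron capture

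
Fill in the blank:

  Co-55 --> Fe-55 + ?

Conserve mass number: 55 = 55 + A, so A = 0.
Conserve atomic number: 27 = 26 + Z, so Z = 1.
A = 0 and Z = 1 is e⁺ — a positron.

positron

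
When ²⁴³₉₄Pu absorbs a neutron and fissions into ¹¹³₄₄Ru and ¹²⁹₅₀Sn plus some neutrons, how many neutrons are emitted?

2

Conserve mass number: 244 = 113 + 129 + k, so k = 244 − 242 = 2.
Check atomic number: 94 = 44 + 50 + 0 = 94. ✓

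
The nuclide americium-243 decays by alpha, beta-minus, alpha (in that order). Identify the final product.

U-235

Start: (A, Z) = (243, 95).
After α: (239, 93).
After β⁻: (239, 94).
After α: (235, 92).
Z = 92 is uranium.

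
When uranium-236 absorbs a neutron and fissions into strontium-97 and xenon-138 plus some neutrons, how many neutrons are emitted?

2

Conserve mass number: 237 = 97 + 138 + k, so k = 237 − 235 = 2.
Check atomic number: 92 = 38 + 54 + 0 = 92. ✓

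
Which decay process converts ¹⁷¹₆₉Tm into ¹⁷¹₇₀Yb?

ΔA = 171 − 171 = 0; ΔZ = 70 − 69 = +1.
A is unchanged and Z rises by 1 — a neutron has become a proton (β⁻ decay).

beta-minus decay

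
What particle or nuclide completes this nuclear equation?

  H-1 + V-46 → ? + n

Cr-46

Conserve mass number: 1 + 46 = A + 1, so A = 46.
Conserve atomic number: 1 + 23 = Z + 0, so Z = 24.
Z = 24 is chromium, so the species is Cr-46.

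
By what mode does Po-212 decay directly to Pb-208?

ΔA = 208 − 212 = -4; ΔZ = 82 − 84 = -2.
A drops by 4 and Z drops by 2 — the signature of alpha emission.

alpha decay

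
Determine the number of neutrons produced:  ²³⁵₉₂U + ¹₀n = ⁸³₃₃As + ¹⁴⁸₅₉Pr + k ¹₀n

5

Conserve mass number: 236 = 83 + 148 + k, so k = 236 − 231 = 5.
Check atomic number: 92 = 33 + 59 + 0 = 92. ✓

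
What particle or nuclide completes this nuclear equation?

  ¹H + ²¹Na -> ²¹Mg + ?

neutron

Conserve mass number: 1 + 21 = 21 + A, so A = 1.
Conserve atomic number: 1 + 11 = 12 + Z, so Z = 0.
A = 1 and Z = 0 is ¹n — a neutron.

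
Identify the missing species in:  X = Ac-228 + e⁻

Ra-228

Conserve mass number: A = 228 + 0, so A = 228.
Conserve atomic number: Z = 89 − 1, so Z = 88.
Z = 88 is radium, so the species is Ra-228.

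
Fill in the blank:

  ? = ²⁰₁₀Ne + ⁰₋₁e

Conserve mass number: A = 20 + 0, so A = 20.
Conserve atomic number: Z = 10 − 1, so Z = 9.
Z = 9 is fluorine, so the species is ²⁰₉F.

F-20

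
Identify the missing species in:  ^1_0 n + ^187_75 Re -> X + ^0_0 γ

Conserve mass number: 1 + 187 = A + 0, so A = 188.
Conserve atomic number: 0 + 75 = Z + 0, so Z = 75.
Z = 75 is rhenium, so the species is ^188_75 Re.

Re-188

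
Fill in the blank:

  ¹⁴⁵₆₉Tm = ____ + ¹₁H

Er-144

Conserve mass number: 145 = A + 1, so A = 144.
Conserve atomic number: 69 = Z + 1, so Z = 68.
Z = 68 is erbium, so the species is ¹⁴⁴₆₈Er.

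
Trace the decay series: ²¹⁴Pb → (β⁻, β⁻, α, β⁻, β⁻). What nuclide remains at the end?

Start: (A, Z) = (214, 82).
After β⁻: (214, 83).
After β⁻: (214, 84).
After α: (210, 82).
After β⁻: (210, 83).
After β⁻: (210, 84).
Z = 84 is polonium.

Po-210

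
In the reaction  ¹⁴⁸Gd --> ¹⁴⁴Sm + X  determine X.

Conserve mass number: 148 = 144 + A, so A = 4.
Conserve atomic number: 64 = 62 + Z, so Z = 2.
A = 4 and Z = 2 is ⁴He — an alpha particle.

alpha particle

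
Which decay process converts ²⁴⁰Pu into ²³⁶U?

ΔA = 236 − 240 = -4; ΔZ = 92 − 94 = -2.
A drops by 4 and Z drops by 2 — the signature of alpha emission.

alpha decay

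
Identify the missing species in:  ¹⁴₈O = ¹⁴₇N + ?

positron

Conserve mass number: 14 = 14 + A, so A = 0.
Conserve atomic number: 8 = 7 + Z, so Z = 1.
A = 0 and Z = 1 is ⁰₁e — a positron.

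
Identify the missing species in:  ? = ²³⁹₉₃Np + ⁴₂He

Conserve mass number: A = 239 + 4, so A = 243.
Conserve atomic number: Z = 93 + 2, so Z = 95.
Z = 95 is americium, so the species is ²⁴³₉₅Am.

Am-243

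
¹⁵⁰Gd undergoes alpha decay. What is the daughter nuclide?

Alpha decay: mass number changes by -4, atomic number by -2.
A: 150 − 4 = 146; Z: 64 − 2 = 62.
Z = 62 is samarium, so the daughter is ¹⁴⁶Sm.

Sm-146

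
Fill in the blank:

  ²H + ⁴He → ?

Li-6

Conserve mass number: 2 + 4 = A, so A = 6.
Conserve atomic number: 1 + 2 = Z, so Z = 3.
Z = 3 is lithium, so the species is ⁶Li.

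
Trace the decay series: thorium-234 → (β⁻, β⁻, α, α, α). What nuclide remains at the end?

Start: (A, Z) = (234, 90).
After β⁻: (234, 91).
After β⁻: (234, 92).
After α: (230, 90).
After α: (226, 88).
After α: (222, 86).
Z = 86 is radon.

Rn-222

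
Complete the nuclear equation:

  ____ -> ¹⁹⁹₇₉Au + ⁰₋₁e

Pt-199

Conserve mass number: A = 199 + 0, so A = 199.
Conserve atomic number: Z = 79 − 1, so Z = 78.
Z = 78 is platinum, so the species is ¹⁹⁹₇₈Pt.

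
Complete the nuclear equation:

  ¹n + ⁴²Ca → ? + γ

Conserve mass number: 1 + 42 = A + 0, so A = 43.
Conserve atomic number: 0 + 20 = Z + 0, so Z = 20.
Z = 20 is calcium, so the species is ⁴³Ca.

Ca-43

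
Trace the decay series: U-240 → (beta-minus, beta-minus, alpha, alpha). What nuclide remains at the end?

Start: (A, Z) = (240, 92).
After β⁻: (240, 93).
After β⁻: (240, 94).
After α: (236, 92).
After α: (232, 90).
Z = 90 is thorium.

Th-232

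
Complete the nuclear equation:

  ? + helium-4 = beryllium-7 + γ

He-3

Conserve mass number: A + 4 = 7 + 0, so A = 3.
Conserve atomic number: Z + 2 = 4 + 0, so Z = 2.
Z = 2 is helium, so the species is helium-3.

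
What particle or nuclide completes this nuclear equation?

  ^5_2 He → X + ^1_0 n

Conserve mass number: 5 = A + 1, so A = 4.
Conserve atomic number: 2 = Z + 0, so Z = 2.
A = 4 and Z = 2 is ^4_2 He — an alpha particle.

He-4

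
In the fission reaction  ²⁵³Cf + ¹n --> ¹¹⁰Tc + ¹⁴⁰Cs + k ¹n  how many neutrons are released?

4

Conserve mass number: 254 = 110 + 140 + k, so k = 254 − 250 = 4.
Check atomic number: 98 = 43 + 55 + 0 = 98. ✓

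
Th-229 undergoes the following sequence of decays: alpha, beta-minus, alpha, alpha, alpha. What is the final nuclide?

Bi-213

Start: (A, Z) = (229, 90).
After α: (225, 88).
After β⁻: (225, 89).
After α: (221, 87).
After α: (217, 85).
After α: (213, 83).
Z = 83 is bismuth.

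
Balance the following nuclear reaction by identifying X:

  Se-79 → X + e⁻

Conserve mass number: 79 = A + 0, so A = 79.
Conserve atomic number: 34 = Z − 1, so Z = 35.
Z = 35 is bromine, so the species is Br-79.

Br-79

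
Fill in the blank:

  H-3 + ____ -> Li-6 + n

alpha particle

Conserve mass number: 3 + A = 6 + 1, so A = 4.
Conserve atomic number: 1 + Z = 3 + 0, so Z = 2.
A = 4 and Z = 2 is He-4 — an alpha particle.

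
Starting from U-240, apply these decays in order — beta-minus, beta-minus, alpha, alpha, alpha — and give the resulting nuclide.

Start: (A, Z) = (240, 92).
After β⁻: (240, 93).
After β⁻: (240, 94).
After α: (236, 92).
After α: (232, 90).
After α: (228, 88).
Z = 88 is radium.

Ra-228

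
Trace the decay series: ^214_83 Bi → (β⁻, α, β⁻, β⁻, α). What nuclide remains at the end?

Start: (A, Z) = (214, 83).
After β⁻: (214, 84).
After α: (210, 82).
After β⁻: (210, 83).
After β⁻: (210, 84).
After α: (206, 82).
Z = 82 is lead.

Pb-206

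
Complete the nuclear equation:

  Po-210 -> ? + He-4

Pb-206

Conserve mass number: 210 = A + 4, so A = 206.
Conserve atomic number: 84 = Z + 2, so Z = 82.
Z = 82 is lead, so the species is Pb-206.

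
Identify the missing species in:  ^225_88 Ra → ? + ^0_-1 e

Conserve mass number: 225 = A + 0, so A = 225.
Conserve atomic number: 88 = Z − 1, so Z = 89.
Z = 89 is actinium, so the species is ^225_89 Ac.

Ac-225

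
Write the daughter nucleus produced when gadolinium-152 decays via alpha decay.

Alpha decay: mass number changes by -4, atomic number by -2.
A: 152 − 4 = 148; Z: 64 − 2 = 62.
Z = 62 is samarium, so the daughter is samarium-148.

Sm-148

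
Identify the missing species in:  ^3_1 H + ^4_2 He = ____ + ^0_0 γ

Conserve mass number: 3 + 4 = A + 0, so A = 7.
Conserve atomic number: 1 + 2 = Z + 0, so Z = 3.
Z = 3 is lithium, so the species is ^7_3 Li.

Li-7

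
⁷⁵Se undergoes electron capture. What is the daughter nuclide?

Electron capture: mass number changes by +0, atomic number by -1.
A: 75 = 75; Z: 34 − 1 = 33.
Z = 33 is arsenic, so the daughter is ⁷⁵As.

As-75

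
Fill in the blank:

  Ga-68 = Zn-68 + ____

positron

Conserve mass number: 68 = 68 + A, so A = 0.
Conserve atomic number: 31 = 30 + Z, so Z = 1.
A = 0 and Z = 1 is e⁺ — a positron.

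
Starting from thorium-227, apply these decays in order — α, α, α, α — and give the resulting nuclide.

Pb-211

Start: (A, Z) = (227, 90).
After α: (223, 88).
After α: (219, 86).
After α: (215, 84).
After α: (211, 82).
Z = 82 is lead.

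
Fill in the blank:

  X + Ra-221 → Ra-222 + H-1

Conserve mass number: A + 221 = 222 + 1, so A = 2.
Conserve atomic number: Z + 88 = 88 + 1, so Z = 1.
A = 2 and Z = 1 is H-2 — a deuteron.

deuteron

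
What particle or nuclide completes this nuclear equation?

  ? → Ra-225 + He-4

Th-229

Conserve mass number: A = 225 + 4, so A = 229.
Conserve atomic number: Z = 88 + 2, so Z = 90.
Z = 90 is thorium, so the species is Th-229.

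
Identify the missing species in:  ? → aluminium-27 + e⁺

Si-27

Conserve mass number: A = 27 + 0, so A = 27.
Conserve atomic number: Z = 13 + 1, so Z = 14.
Z = 14 is silicon, so the species is silicon-27.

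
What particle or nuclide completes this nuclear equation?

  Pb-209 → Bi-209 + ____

beta-minus particle

Conserve mass number: 209 = 209 + A, so A = 0.
Conserve atomic number: 82 = 83 + Z, so Z = -1.
A = 0 and Z = -1 is e⁻ — a beta-minus particle.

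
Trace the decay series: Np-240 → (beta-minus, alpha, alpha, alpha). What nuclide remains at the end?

Start: (A, Z) = (240, 93).
After β⁻: (240, 94).
After α: (236, 92).
After α: (232, 90).
After α: (228, 88).
Z = 88 is radium.

Ra-228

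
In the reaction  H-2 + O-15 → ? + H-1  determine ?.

Conserve mass number: 2 + 15 = A + 1, so A = 16.
Conserve atomic number: 1 + 8 = Z + 1, so Z = 8.
Z = 8 is oxygen, so the species is O-16.

O-16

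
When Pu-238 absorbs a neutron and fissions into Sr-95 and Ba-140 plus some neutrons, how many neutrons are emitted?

4

Conserve mass number: 239 = 95 + 140 + k, so k = 239 − 235 = 4.
Check atomic number: 94 = 38 + 56 + 0 = 94. ✓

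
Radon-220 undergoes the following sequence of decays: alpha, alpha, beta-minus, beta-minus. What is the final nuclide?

Po-212

Start: (A, Z) = (220, 86).
After α: (216, 84).
After α: (212, 82).
After β⁻: (212, 83).
After β⁻: (212, 84).
Z = 84 is polonium.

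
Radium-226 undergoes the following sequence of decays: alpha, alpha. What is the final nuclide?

Start: (A, Z) = (226, 88).
After α: (222, 86).
After α: (218, 84).
Z = 84 is polonium.

Po-218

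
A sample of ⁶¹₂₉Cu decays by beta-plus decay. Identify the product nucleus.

Beta-plus decay: mass number changes by +0, atomic number by -1.
A: 61 = 61; Z: 29 − 1 = 28.
Z = 28 is nickel, so the daughter is ⁶¹₂₈Ni.

Ni-61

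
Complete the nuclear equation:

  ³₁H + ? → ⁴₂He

Conserve mass number: 3 + A = 4, so A = 1.
Conserve atomic number: 1 + Z = 2, so Z = 1.
A = 1 and Z = 1 is ¹₁H — a proton.

proton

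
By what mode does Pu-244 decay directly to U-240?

ΔA = 240 − 244 = -4; ΔZ = 92 − 94 = -2.
A drops by 4 and Z drops by 2 — the signature of alpha emission.

alpha decay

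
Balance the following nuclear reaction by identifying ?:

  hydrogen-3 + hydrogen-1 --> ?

Conserve mass number: 3 + 1 = A, so A = 4.
Conserve atomic number: 1 + 1 = Z, so Z = 2.
A = 4 and Z = 2 is helium-4 — an alpha particle.

He-4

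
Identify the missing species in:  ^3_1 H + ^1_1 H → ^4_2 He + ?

Conserve mass number: 3 + 1 = 4 + A, so A = 0.
Conserve atomic number: 1 + 1 = 2 + Z, so Z = 0.
A = 0 and Z = 0 is ^0_0 γ — a gamma ray.

gamma ray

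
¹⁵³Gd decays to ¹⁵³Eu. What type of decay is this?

ΔA = 153 − 153 = 0; ΔZ = 63 − 64 = -1.
A is unchanged and Z drops by 1 — a proton has become a neutron (β⁺ emission or electron capture).

beta-plus decay or electron capture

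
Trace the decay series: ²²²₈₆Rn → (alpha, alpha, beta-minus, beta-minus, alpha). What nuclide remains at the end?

Pb-210

Start: (A, Z) = (222, 86).
After α: (218, 84).
After α: (214, 82).
After β⁻: (214, 83).
After β⁻: (214, 84).
After α: (210, 82).
Z = 82 is lead.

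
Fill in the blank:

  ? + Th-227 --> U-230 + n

Conserve mass number: A + 227 = 230 + 1, so A = 4.
Conserve atomic number: Z + 90 = 92 + 0, so Z = 2.
A = 4 and Z = 2 is He-4 — an alpha particle.

alpha particle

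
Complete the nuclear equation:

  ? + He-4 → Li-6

deuteron

Conserve mass number: A + 4 = 6, so A = 2.
Conserve atomic number: Z + 2 = 3, so Z = 1.
A = 2 and Z = 1 is H-2 — a deuteron.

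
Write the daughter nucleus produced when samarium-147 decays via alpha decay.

Nd-143

Alpha decay: mass number changes by -4, atomic number by -2.
A: 147 − 4 = 143; Z: 62 − 2 = 60.
Z = 60 is neodymium, so the daughter is neodymium-143.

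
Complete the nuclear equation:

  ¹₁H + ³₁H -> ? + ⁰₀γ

Conserve mass number: 1 + 3 = A + 0, so A = 4.
Conserve atomic number: 1 + 1 = Z + 0, so Z = 2.
A = 4 and Z = 2 is ⁴₂He — an alpha particle.

He-4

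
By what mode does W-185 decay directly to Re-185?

beta-minus decay

ΔA = 185 − 185 = 0; ΔZ = 75 − 74 = +1.
A is unchanged and Z rises by 1 — a neutron has become a proton (β⁻ decay).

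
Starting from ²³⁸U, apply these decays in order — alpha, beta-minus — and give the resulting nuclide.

Start: (A, Z) = (238, 92).
After α: (234, 90).
After β⁻: (234, 91).
Z = 91 is protactinium.

Pa-234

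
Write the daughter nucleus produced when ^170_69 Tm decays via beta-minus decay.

Beta-minus decay: mass number changes by +0, atomic number by +1.
A: 170 = 170; Z: 69 + 1 = 70.
Z = 70 is ytterbium, so the daughter is ^170_70 Yb.

Yb-170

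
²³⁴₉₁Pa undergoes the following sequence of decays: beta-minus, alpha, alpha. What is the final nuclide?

Ra-226

Start: (A, Z) = (234, 91).
After β⁻: (234, 92).
After α: (230, 90).
After α: (226, 88).
Z = 88 is radium.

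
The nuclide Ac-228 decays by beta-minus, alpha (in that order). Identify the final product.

Ra-224

Start: (A, Z) = (228, 89).
After β⁻: (228, 90).
After α: (224, 88).
Z = 88 is radium.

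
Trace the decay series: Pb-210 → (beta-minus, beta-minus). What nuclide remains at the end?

Start: (A, Z) = (210, 82).
After β⁻: (210, 83).
After β⁻: (210, 84).
Z = 84 is polonium.

Po-210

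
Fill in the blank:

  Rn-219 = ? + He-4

Po-215

Conserve mass number: 219 = A + 4, so A = 215.
Conserve atomic number: 86 = Z + 2, so Z = 84.
Z = 84 is polonium, so the species is Po-215.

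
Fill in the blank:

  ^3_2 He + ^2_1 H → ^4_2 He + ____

proton

Conserve mass number: 3 + 2 = 4 + A, so A = 1.
Conserve atomic number: 2 + 1 = 2 + Z, so Z = 1.
A = 1 and Z = 1 is ^1_1 H — a proton.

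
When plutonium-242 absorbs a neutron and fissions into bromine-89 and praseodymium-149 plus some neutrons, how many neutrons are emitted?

5

Conserve mass number: 243 = 89 + 149 + k, so k = 243 − 238 = 5.
Check atomic number: 94 = 35 + 59 + 0 = 94. ✓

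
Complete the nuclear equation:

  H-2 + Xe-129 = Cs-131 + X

gamma ray

Conserve mass number: 2 + 129 = 131 + A, so A = 0.
Conserve atomic number: 1 + 54 = 55 + Z, so Z = 0.
A = 0 and Z = 0 is γ — a gamma ray.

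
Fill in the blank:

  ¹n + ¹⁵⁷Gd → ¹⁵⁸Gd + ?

Conserve mass number: 1 + 157 = 158 + A, so A = 0.
Conserve atomic number: 0 + 64 = 64 + Z, so Z = 0.
A = 0 and Z = 0 is γ — a gamma ray.

gamma ray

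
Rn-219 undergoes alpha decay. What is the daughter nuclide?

Alpha decay: mass number changes by -4, atomic number by -2.
A: 219 − 4 = 215; Z: 86 − 2 = 84.
Z = 84 is polonium, so the daughter is Po-215.

Po-215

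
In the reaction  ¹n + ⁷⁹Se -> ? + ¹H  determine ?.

Conserve mass number: 1 + 79 = A + 1, so A = 79.
Conserve atomic number: 0 + 34 = Z + 1, so Z = 33.
Z = 33 is arsenic, so the species is ⁷⁹As.

As-79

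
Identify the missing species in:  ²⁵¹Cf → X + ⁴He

Cm-247

Conserve mass number: 251 = A + 4, so A = 247.
Conserve atomic number: 98 = Z + 2, so Z = 96.
Z = 96 is curium, so the species is ²⁴⁷Cm.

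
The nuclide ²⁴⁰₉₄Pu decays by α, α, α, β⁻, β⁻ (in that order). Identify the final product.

Start: (A, Z) = (240, 94).
After α: (236, 92).
After α: (232, 90).
After α: (228, 88).
After β⁻: (228, 89).
After β⁻: (228, 90).
Z = 90 is thorium.

Th-228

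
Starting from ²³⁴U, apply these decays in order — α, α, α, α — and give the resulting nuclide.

Po-218

Start: (A, Z) = (234, 92).
After α: (230, 90).
After α: (226, 88).
After α: (222, 86).
After α: (218, 84).
Z = 84 is polonium.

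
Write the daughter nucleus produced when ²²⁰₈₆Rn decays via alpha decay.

Alpha decay: mass number changes by -4, atomic number by -2.
A: 220 − 4 = 216; Z: 86 − 2 = 84.
Z = 84 is polonium, so the daughter is ²¹⁶₈₄Po.

Po-216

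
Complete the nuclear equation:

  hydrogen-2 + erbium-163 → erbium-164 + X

proton

Conserve mass number: 2 + 163 = 164 + A, so A = 1.
Conserve atomic number: 1 + 68 = 68 + Z, so Z = 1.
A = 1 and Z = 1 is hydrogen-1 — a proton.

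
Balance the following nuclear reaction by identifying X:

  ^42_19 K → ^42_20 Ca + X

Conserve mass number: 42 = 42 + A, so A = 0.
Conserve atomic number: 19 = 20 + Z, so Z = -1.
A = 0 and Z = -1 is ^0_-1 e — a beta-minus particle.

beta-minus particle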